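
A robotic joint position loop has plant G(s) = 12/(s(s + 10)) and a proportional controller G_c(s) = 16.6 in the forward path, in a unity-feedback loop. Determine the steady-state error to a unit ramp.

The loop has one pole at the origin (type 1). Velocity error constant K_v = lim_{s→0} s·G_c(s)G(s) = 16.6·12/10 = 19.92.
Steady-state error to a unit ramp: e_ss = 1/K_v = 0.0502.

0.0502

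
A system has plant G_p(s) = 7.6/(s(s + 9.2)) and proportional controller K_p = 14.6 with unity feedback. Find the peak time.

T_p = 0.332 s

From 1 + K_pG_p(s) = 0: s² + 9.2s + 111 = 0 ⇒ ω_n = 10.53, ζ = 0.4367.
Damped frequency ω_d = ω_n√(1−ζ²) = 9.476 rad/s, so peak time T_p = π/ω_d = 0.332 s.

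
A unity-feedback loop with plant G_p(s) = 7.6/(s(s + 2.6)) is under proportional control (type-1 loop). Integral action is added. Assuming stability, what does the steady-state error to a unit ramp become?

0

The integrator raises the loop to type 2, so K_v → ∞ and e_ss to a ramp is zero.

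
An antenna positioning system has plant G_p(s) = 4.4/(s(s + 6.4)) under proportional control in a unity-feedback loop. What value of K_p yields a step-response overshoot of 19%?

From %OS = 100·exp(−πζ/√(1−ζ²)) = 19%, ζ = −ln(0.19)/√(π²+ln²(0.19)) = 0.4673.
Characteristic equation s² + 6.4s + 4.4K_p = 0 gives ζ = 6.4/(2√(4.4K_p)).
Setting ζ = 0.4673: √(4.4K_p) = 6.4/(2·0.4673) = 6.847, so K_p = 46.88/4.4 = 10.7.

K_p = 10.7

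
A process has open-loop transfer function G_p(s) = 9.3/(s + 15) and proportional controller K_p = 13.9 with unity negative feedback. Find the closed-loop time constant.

Closed-loop transfer function: T(s) = K_p·G_p(s)/(1 + K_p·G_p(s)) = 129.3/(s + 15 + 129.3) = 129.3/(s + 144.3).
Time constant τ = 1/144.3 = 0.00693 s.

τ = 0.00693 s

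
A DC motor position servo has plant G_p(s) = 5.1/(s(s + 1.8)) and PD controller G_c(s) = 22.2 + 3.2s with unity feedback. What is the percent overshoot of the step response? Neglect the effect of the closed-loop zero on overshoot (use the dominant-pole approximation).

Forward path: (22.2 + 3.2s)·5.1/(s(s+1.8)). The closed-loop characteristic equation is s² + (1.8 + 5.1·3.2)s + 5.1·22.2 = 0.
That is s² + 18.12s + 113.2 = 0, so ω_n = 10.64 rad/s and ζ = 18.12/(2·10.64) = 0.8515.
%OS = 100·exp(−πζ/√(1−ζ²)) = 0.609%.

0.609%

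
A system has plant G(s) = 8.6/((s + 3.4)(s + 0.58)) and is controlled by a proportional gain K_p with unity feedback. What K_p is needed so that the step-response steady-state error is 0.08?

Steady-state error for a unit step on this type-0 loop is 1/(1 + K_p·G(0)).
G(0) = 4.361. Require 1/(1 + K_p·4.361) = 0.08, so 1 + 4.361·K_p = 12.5.
K_p = (12.5 − 1)/4.361 = 2.64.

K_p = 2.64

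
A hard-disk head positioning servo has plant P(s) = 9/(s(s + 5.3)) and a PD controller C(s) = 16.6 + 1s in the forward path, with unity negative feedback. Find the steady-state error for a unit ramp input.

The loop has one pole at the origin (type 1). Velocity error constant K_v = lim_{s→0} s·C(s)P(s) = 16.6·9/5.3 = 28.19.
Steady-state error to a unit ramp: e_ss = 1/K_v = 0.0355.

0.0355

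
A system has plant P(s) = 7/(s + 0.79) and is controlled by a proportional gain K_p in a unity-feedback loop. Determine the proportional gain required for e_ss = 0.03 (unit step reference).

K_p = 3.65

The loop is type 0, so e_ss(step) = 1/(1 + K_pos) with K_pos = K_p·P(0).
P(0) = 8.861. Require 1/(1 + K_p·8.861) = 0.03, so 1 + 8.861·K_p = 33.33.
K_p = (33.33 − 1)/8.861 = 3.65.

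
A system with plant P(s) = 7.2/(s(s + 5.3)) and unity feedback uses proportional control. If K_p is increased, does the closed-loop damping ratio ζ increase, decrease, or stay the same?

decrease

ζ = 5.3/(2√(7.2K_p)); increasing K_p raises the denominator, so ζ falls.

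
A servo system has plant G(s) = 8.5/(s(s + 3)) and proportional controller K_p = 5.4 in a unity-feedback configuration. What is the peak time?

From 1 + K_pG(s) = 0: s² + 3s + 45.9 = 0 ⇒ ω_n = 6.775, ζ = 0.2214.
Damped frequency ω_d = ω_n√(1−ζ²) = 6.607 rad/s, so peak time T_p = π/ω_d = 0.476 s.

T_p = 0.476 s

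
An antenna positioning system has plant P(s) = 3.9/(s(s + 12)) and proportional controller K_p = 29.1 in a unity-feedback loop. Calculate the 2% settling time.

The closed-loop denominator s² + 12s + 113.5 gives ω_n = √113.5 = 10.65 and ζ = 12/(2ω_n) = 0.5632.
2% settling time T_s ≈ 4/(ζω_n) = 4/6 = 0.667 s.

T_s ≈ 0.667 s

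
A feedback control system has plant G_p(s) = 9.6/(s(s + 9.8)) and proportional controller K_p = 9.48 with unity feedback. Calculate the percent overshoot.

Closed-loop characteristic equation: s² + 9.8s + 91.01 = 0, so ω_n = 9.54 rad/s and ζ = 9.8/(2·9.54) = 0.5136.
%OS = 100·exp(−πζ/√(1−ζ²)) = 100·exp(−π·0.5136/√0.7362) = 15.2%.

15.2%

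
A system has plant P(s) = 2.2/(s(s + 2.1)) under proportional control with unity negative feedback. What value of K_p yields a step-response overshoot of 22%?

K_p = 2.66

From %OS = 100·exp(−πζ/√(1−ζ²)) = 22%, ζ = −ln(0.22)/√(π²+ln²(0.22)) = 0.4342.
Characteristic equation s² + 2.1s + 2.2K_p = 0 gives ζ = 2.1/(2√(2.2K_p)).
Setting ζ = 0.4342: √(2.2K_p) = 2.1/(2·0.4342) = 2.418, so K_p = 5.849/2.2 = 2.66.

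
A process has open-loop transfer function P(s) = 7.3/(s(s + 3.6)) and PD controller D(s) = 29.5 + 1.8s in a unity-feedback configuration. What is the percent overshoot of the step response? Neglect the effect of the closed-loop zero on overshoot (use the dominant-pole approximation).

Forward path: (29.5 + 1.8s)·7.3/(s(s+3.6)). The closed-loop characteristic equation is s² + (3.6 + 7.3·1.8)s + 7.3·29.5 = 0.
That is s² + 16.74s + 215.3 = 0, so ω_n = 14.67 rad/s and ζ = 16.74/(2·14.67) = 0.5704.
%OS = 100·exp(−πζ/√(1−ζ²)) = 11.3%.

11.3%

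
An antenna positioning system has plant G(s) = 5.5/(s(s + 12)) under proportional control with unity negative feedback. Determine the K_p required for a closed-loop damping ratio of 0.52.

Closed-loop characteristic equation: s² + 12s + K_p·5.5 = 0.
So ω_n = √(5.5K_p) and 2ζω_n = 12, giving ζ = 12/(2√(5.5K_p)).
Setting ζ = 0.52: √(5.5K_p) = 12/(2·0.52) = 11.54, so K_p = 133.1/5.5 = 24.2.

K_p = 24.2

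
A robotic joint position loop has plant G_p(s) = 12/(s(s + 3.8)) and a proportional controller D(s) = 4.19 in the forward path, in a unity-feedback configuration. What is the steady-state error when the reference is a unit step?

The open loop D(s)G_p(s) has a pole at the origin (type 1), so the static position error constant is infinite and e_ss = 1/(1+∞) = 0.

0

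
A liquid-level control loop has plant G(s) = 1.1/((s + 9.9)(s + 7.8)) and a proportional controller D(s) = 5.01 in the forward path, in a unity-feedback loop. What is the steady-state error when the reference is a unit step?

The loop is type 0. Static position error constant K_pos = D(0)·G(0) = 5.01·0.01425 = 0.07137.
Steady-state error to a unit step: e_ss = 1/(1+K_pos) = 1/1.071 = 0.933.

0.933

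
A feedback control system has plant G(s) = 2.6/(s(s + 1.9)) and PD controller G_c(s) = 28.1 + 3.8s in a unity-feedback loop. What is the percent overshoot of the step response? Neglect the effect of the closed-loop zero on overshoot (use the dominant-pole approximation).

Forward path: (28.1 + 3.8s)·2.6/(s(s+1.9)). The closed-loop characteristic equation is s² + (1.9 + 2.6·3.8)s + 2.6·28.1 = 0.
That is s² + 11.78s + 73.06 = 0, so ω_n = 8.548 rad/s and ζ = 11.78/(2·8.548) = 0.6891.
%OS = 100·exp(−πζ/√(1−ζ²)) = 5.04%.

5.04%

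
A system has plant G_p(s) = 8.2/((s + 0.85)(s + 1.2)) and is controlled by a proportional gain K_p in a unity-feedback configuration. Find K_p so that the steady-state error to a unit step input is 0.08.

For a type-0 loop with proportional control, e_ss = 1/(1 + K_p·G_p(0)).
G_p(0) = 8.039. Require 1/(1 + K_p·8.039) = 0.08, so 1 + 8.039·K_p = 12.5.
K_p = (12.5 − 1)/8.039 = 1.43.

K_p = 1.43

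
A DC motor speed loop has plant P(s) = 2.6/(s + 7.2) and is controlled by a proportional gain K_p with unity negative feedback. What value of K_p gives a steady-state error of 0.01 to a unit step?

For a type-0 loop with proportional control, e_ss = 1/(1 + K_p·P(0)).
P(0) = 0.3611. Require 1/(1 + K_p·0.3611) = 0.01, so 1 + 0.3611·K_p = 100.
K_p = (100 − 1)/0.3611 = 274.

K_p = 274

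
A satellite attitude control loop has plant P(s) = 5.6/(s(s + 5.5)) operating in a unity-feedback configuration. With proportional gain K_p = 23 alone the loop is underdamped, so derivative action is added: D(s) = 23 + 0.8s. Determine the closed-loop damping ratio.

Forward path: (23 + 0.8s)·5.6/(s(s+5.5)). The closed-loop characteristic equation is s² + (5.5 + 5.6·0.8)s + 5.6·23 = 0.
That is s² + 9.98s + 128.8 = 0, so ω_n = 11.35 rad/s and ζ = 9.98/(2·11.35) = 0.4397.

ζ = 0.44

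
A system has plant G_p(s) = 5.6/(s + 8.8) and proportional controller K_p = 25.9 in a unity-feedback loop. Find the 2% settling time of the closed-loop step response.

T_s ≈ 0.026 s

Closed-loop transfer function: T(s) = K_p·G_p(s)/(1 + K_p·G_p(s)) = 145/(s + 8.8 + 145) = 145/(s + 153.8).
Time constant τ = 1/153.8 = 0.0065 s, so the 2% settling time is about 4τ = 0.026 s.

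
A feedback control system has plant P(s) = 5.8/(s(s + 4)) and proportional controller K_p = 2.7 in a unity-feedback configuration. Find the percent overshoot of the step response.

From 1 + K_pP(s) = 0: s² + 4s + 15.66 = 0 ⇒ ω_n = 3.957, ζ = 0.5054.
%OS = 100·exp(−πζ/√(1−ζ²)) = 100·exp(−π·0.5054/√0.7446) = 15.9%.

15.9%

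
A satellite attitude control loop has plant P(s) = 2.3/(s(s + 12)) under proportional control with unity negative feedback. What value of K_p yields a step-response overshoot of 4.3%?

K_p = 31.3

From %OS = 100·exp(−πζ/√(1−ζ²)) = 4.3%, ζ = −ln(0.043)/√(π²+ln²(0.043)) = 0.7077.
Characteristic equation s² + 12s + 2.3K_p = 0 gives ζ = 12/(2√(2.3K_p)).
Setting ζ = 0.7077: √(2.3K_p) = 12/(2·0.7077) = 8.479, so K_p = 71.89/2.3 = 31.3.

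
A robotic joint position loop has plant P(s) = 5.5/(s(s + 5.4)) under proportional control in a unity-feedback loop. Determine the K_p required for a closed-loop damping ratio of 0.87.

Closed-loop characteristic equation: s² + 5.4s + K_p·5.5 = 0.
So ω_n = √(5.5K_p) and 2ζω_n = 5.4, giving ζ = 5.4/(2√(5.5K_p)).
Setting ζ = 0.87: √(5.5K_p) = 5.4/(2·0.87) = 3.103, so K_p = 9.631/5.5 = 1.75.

K_p = 1.75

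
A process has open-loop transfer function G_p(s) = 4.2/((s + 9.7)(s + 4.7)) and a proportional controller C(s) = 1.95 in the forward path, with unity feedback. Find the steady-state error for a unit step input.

0.848

The loop is type 0. Static position error constant K_pos = C(0)·G_p(0) = 1.95·0.09213 = 0.1796.
Steady-state error to a unit step: e_ss = 1/(1+K_pos) = 1/1.18 = 0.848.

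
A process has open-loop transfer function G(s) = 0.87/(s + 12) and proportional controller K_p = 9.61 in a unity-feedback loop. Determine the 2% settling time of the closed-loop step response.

T_s ≈ 0.196 s

Closed-loop transfer function: T(s) = K_p·G(s)/(1 + K_p·G(s)) = 8.361/(s + 12 + 8.361) = 8.361/(s + 20.36).
Time constant τ = 1/20.36 = 0.04911 s, so the 2% settling time is about 4τ = 0.196 s.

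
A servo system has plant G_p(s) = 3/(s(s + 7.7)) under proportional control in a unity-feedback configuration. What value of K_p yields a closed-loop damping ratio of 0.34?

K_p = 42.7

Closed-loop characteristic equation: s² + 7.7s + K_p·3 = 0.
So ω_n = √(3K_p) and 2ζω_n = 7.7, giving ζ = 7.7/(2√(3K_p)).
Setting ζ = 0.34: √(3K_p) = 7.7/(2·0.34) = 11.32, so K_p = 128.2/3 = 42.7.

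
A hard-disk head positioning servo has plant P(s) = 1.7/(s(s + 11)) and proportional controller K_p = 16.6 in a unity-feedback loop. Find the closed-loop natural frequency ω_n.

ω_n = 5.31 rad/s

With unity feedback the closed-loop characteristic equation is s² + 11s + 16.6·1.7 = s² + 11s + 28.22 = 0.
So ω_n² = 28.22 ⇒ ω_n = 5.312 rad/s, and ζ = 11/(2ω_n) = 1.04.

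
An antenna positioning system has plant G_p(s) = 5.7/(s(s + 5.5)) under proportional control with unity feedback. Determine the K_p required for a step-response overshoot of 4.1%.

From %OS = 100·exp(−πζ/√(1−ζ²)) = 4.1%, ζ = −ln(0.041)/√(π²+ln²(0.041)) = 0.713.
Characteristic equation s² + 5.5s + 5.7K_p = 0 gives ζ = 5.5/(2√(5.7K_p)).
Setting ζ = 0.713: √(5.7K_p) = 5.5/(2·0.713) = 3.857, so K_p = 14.88/5.7 = 2.61.

K_p = 2.61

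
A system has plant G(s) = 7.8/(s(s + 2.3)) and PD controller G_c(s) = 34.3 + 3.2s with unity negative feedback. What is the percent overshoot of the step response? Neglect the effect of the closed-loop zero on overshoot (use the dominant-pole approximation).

Forward path: (34.3 + 3.2s)·7.8/(s(s+2.3)). The closed-loop characteristic equation is s² + (2.3 + 7.8·3.2)s + 7.8·34.3 = 0.
That is s² + 27.26s + 267.5 = 0, so ω_n = 16.36 rad/s and ζ = 27.26/(2·16.36) = 0.8333.
%OS = 100·exp(−πζ/√(1−ζ²)) = 0.878%.

0.878%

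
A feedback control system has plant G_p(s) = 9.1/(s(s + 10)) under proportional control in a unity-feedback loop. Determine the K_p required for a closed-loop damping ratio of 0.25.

K_p = 44

Closed-loop characteristic equation: s² + 10s + K_p·9.1 = 0.
So ω_n = √(9.1K_p) and 2ζω_n = 10, giving ζ = 10/(2√(9.1K_p)).
Setting ζ = 0.25: √(9.1K_p) = 10/(2·0.25) = 20, so K_p = 400/9.1 = 44.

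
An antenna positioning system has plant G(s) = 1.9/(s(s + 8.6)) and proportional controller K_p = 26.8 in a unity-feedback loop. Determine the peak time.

Closed-loop characteristic equation: s² + 8.6s + 50.92 = 0, so ω_n = 7.136 rad/s and ζ = 8.6/(2·7.136) = 0.6026.
Damped frequency ω_d = ω_n√(1−ζ²) = 5.695 rad/s, so peak time T_p = π/ω_d = 0.552 s.

T_p = 0.552 s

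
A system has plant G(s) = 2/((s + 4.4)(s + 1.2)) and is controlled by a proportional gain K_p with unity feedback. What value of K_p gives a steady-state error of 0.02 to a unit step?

K_p = 129

For a type-0 loop with proportional control, e_ss = 1/(1 + K_p·G(0)).
G(0) = 0.3788. Require 1/(1 + K_p·0.3788) = 0.02, so 1 + 0.3788·K_p = 50.
K_p = (50 − 1)/0.3788 = 129.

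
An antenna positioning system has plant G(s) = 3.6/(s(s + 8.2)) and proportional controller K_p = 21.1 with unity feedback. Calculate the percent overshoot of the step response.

Closed-loop characteristic equation: s² + 8.2s + 75.96 = 0, so ω_n = 8.716 rad/s and ζ = 8.2/(2·8.716) = 0.4704.
%OS = 100·exp(−πζ/√(1−ζ²)) = 100·exp(−π·0.4704/√0.7787) = 18.7%.

18.7%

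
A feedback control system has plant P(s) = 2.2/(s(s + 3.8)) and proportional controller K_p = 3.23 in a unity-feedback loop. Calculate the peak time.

Closed-loop characteristic equation: s² + 3.8s + 7.106 = 0, so ω_n = 2.666 rad/s and ζ = 3.8/(2·2.666) = 0.7128.
Damped frequency ω_d = ω_n√(1−ζ²) = 1.87 rad/s, so peak time T_p = π/ω_d = 1.68 s.

T_p = 1.68 s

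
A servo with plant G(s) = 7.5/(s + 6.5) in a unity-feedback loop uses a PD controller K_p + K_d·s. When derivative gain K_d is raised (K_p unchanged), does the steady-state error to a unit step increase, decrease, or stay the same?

unchanged

K_d affects only the transient (the s-coefficient); the DC loop gain, and hence e_ss, depends only on K_p.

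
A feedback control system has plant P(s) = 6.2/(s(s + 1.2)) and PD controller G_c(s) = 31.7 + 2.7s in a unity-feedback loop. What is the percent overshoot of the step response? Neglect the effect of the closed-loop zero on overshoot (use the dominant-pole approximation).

Forward path: (31.7 + 2.7s)·6.2/(s(s+1.2)). The closed-loop characteristic equation is s² + (1.2 + 6.2·2.7)s + 6.2·31.7 = 0.
That is s² + 17.94s + 196.5 = 0, so ω_n = 14.02 rad/s and ζ = 17.94/(2·14.02) = 0.6398.
%OS = 100·exp(−πζ/√(1−ζ²)) = 7.31%.

7.31%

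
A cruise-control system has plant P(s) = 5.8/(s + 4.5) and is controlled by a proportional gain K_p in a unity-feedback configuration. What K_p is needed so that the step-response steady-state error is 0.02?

K_p = 38

Steady-state error for a unit step on this type-0 loop is 1/(1 + K_p·P(0)).
P(0) = 1.289. Require 1/(1 + K_p·1.289) = 0.02, so 1 + 1.289·K_p = 50.
K_p = (50 − 1)/1.289 = 38.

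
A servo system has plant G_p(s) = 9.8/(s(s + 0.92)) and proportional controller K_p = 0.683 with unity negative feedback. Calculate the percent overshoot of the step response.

From 1 + K_pG_p(s) = 0: s² + 0.92s + 6.693 = 0 ⇒ ω_n = 2.587, ζ = 0.1778.
%OS = 100·exp(−πζ/√(1−ζ²)) = 100·exp(−π·0.1778/√0.9684) = 56.7%.

56.7%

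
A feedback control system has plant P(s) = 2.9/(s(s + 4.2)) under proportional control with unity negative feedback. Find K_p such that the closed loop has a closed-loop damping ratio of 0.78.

Closed-loop characteristic equation: s² + 4.2s + K_p·2.9 = 0.
So ω_n = √(2.9K_p) and 2ζω_n = 4.2, giving ζ = 4.2/(2√(2.9K_p)).
Setting ζ = 0.78: √(2.9K_p) = 4.2/(2·0.78) = 2.692, so K_p = 7.249/2.9 = 2.5.

K_p = 2.5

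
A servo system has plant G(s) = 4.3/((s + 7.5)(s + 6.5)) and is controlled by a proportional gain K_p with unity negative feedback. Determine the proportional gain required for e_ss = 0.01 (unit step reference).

For a type-0 loop with proportional control, e_ss = 1/(1 + K_p·G(0)).
G(0) = 0.08821. Require 1/(1 + K_p·0.08821) = 0.01, so 1 + 0.08821·K_p = 100.
K_p = (100 − 1)/0.08821 = 1120.

K_p = 1120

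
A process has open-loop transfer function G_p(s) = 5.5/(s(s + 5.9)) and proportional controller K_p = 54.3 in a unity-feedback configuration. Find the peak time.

T_p = 0.184 s

Closed-loop characteristic equation: s² + 5.9s + 298.6 = 0, so ω_n = 17.28 rad/s and ζ = 5.9/(2·17.28) = 0.1707.
Damped frequency ω_d = ω_n√(1−ζ²) = 17.03 rad/s, so peak time T_p = π/ω_d = 0.184 s.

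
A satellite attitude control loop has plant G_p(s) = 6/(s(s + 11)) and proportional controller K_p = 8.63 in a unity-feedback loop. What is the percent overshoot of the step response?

2.41%

From 1 + K_pG_p(s) = 0: s² + 11s + 51.78 = 0 ⇒ ω_n = 7.196, ζ = 0.7643.
%OS = 100·exp(−πζ/√(1−ζ²)) = 100·exp(−π·0.7643/√0.4158) = 2.41%.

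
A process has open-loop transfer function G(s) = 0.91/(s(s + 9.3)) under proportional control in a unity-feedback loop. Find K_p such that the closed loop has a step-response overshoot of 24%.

K_p = 139

From %OS = 100·exp(−πζ/√(1−ζ²)) = 24%, ζ = −ln(0.24)/√(π²+ln²(0.24)) = 0.4136.
Characteristic equation s² + 9.3s + 0.91K_p = 0 gives ζ = 9.3/(2√(0.91K_p)).
Setting ζ = 0.4136: √(0.91K_p) = 9.3/(2·0.4136) = 11.24, so K_p = 126.4/0.91 = 139.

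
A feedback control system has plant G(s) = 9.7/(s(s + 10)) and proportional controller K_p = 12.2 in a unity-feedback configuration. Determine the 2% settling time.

The closed-loop denominator s² + 10s + 118.3 gives ω_n = √118.3 = 10.88 and ζ = 10/(2ω_n) = 0.4596.
2% settling time T_s ≈ 4/(ζω_n) = 4/5 = 0.8 s.

T_s ≈ 0.8 s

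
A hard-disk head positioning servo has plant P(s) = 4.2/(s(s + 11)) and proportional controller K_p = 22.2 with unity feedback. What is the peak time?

Closed-loop characteristic equation: s² + 11s + 93.24 = 0, so ω_n = 9.656 rad/s and ζ = 11/(2·9.656) = 0.5696.
Damped frequency ω_d = ω_n√(1−ζ²) = 7.937 rad/s, so peak time T_p = π/ω_d = 0.396 s.

T_p = 0.396 s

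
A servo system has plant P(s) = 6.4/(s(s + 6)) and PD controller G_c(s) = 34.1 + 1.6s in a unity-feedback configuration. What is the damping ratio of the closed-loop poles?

ζ = 0.55

Forward path: (34.1 + 1.6s)·6.4/(s(s+6)). The closed-loop characteristic equation is s² + (6 + 6.4·1.6)s + 6.4·34.1 = 0.
That is s² + 16.24s + 218.2 = 0, so ω_n = 14.77 rad/s and ζ = 16.24/(2·14.77) = 0.5497.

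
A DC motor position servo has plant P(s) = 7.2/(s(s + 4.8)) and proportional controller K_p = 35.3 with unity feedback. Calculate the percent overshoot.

62%

Closed-loop characteristic equation: s² + 4.8s + 254.2 = 0, so ω_n = 15.94 rad/s and ζ = 4.8/(2·15.94) = 0.1505.
%OS = 100·exp(−πζ/√(1−ζ²)) = 100·exp(−π·0.1505/√0.9773) = 62%.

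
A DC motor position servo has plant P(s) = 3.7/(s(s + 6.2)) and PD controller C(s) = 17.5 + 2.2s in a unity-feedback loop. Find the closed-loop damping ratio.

Forward path: (17.5 + 2.2s)·3.7/(s(s+6.2)). The closed-loop characteristic equation is s² + (6.2 + 3.7·2.2)s + 3.7·17.5 = 0.
That is s² + 14.34s + 64.75 = 0, so ω_n = 8.047 rad/s and ζ = 14.34/(2·8.047) = 0.891.

ζ = 0.891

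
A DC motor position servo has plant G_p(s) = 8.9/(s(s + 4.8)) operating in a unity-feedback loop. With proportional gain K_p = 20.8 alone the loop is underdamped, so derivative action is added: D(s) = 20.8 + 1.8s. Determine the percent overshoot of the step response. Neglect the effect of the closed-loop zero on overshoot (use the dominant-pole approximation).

Forward path: (20.8 + 1.8s)·8.9/(s(s+4.8)). The closed-loop characteristic equation is s² + (4.8 + 8.9·1.8)s + 8.9·20.8 = 0.
That is s² + 20.82s + 185.1 = 0, so ω_n = 13.61 rad/s and ζ = 20.82/(2·13.61) = 0.7651.
%OS = 100·exp(−πζ/√(1−ζ²)) = 2.39%.

2.39%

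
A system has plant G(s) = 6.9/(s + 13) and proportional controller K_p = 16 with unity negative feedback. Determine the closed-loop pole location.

Closed-loop transfer function: T(s) = K_p·G(s)/(1 + K_p·G(s)) = 110.4/(s + 13 + 110.4) = 110.4/(s + 123.4).
The closed-loop pole is at s = −123.4.

s = -123.4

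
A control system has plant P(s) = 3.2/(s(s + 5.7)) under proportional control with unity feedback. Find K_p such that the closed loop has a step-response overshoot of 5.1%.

K_p = 5.37

From %OS = 100·exp(−πζ/√(1−ζ²)) = 5.1%, ζ = −ln(0.051)/√(π²+ln²(0.051)) = 0.6877.
Characteristic equation s² + 5.7s + 3.2K_p = 0 gives ζ = 5.7/(2√(3.2K_p)).
Setting ζ = 0.6877: √(3.2K_p) = 5.7/(2·0.6877) = 4.144, so K_p = 17.17/3.2 = 5.37.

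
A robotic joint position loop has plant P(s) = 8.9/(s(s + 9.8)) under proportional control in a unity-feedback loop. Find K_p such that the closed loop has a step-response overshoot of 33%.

From %OS = 100·exp(−πζ/√(1−ζ²)) = 33%, ζ = −ln(0.33)/√(π²+ln²(0.33)) = 0.3328.
Characteristic equation s² + 9.8s + 8.9K_p = 0 gives ζ = 9.8/(2√(8.9K_p)).
Setting ζ = 0.3328: √(8.9K_p) = 9.8/(2·0.3328) = 14.72, so K_p = 216.8/8.9 = 24.4.

K_p = 24.4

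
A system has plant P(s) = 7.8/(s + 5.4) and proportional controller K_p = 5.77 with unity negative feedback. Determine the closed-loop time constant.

Closed-loop transfer function: T(s) = K_p·P(s)/(1 + K_p·P(s)) = 45.01/(s + 5.4 + 45.01) = 45.01/(s + 50.41).
Time constant τ = 1/50.41 = 0.0198 s.

τ = 0.0198 s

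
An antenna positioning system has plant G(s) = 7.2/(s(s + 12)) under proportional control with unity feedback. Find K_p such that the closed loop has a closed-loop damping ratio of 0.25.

K_p = 80

Closed-loop characteristic equation: s² + 12s + K_p·7.2 = 0.
So ω_n = √(7.2K_p) and 2ζω_n = 12, giving ζ = 12/(2√(7.2K_p)).
Setting ζ = 0.25: √(7.2K_p) = 12/(2·0.25) = 24, so K_p = 576/7.2 = 80.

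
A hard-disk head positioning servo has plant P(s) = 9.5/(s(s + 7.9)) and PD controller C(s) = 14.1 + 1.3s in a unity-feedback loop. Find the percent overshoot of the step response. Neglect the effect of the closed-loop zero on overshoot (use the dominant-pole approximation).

Forward path: (14.1 + 1.3s)·9.5/(s(s+7.9)). The closed-loop characteristic equation is s² + (7.9 + 9.5·1.3)s + 9.5·14.1 = 0.
That is s² + 20.25s + 133.9 = 0, so ω_n = 11.57 rad/s and ζ = 20.25/(2·11.57) = 0.8748.
%OS = 100·exp(−πζ/√(1−ζ²)) = 0.344%.

0.344%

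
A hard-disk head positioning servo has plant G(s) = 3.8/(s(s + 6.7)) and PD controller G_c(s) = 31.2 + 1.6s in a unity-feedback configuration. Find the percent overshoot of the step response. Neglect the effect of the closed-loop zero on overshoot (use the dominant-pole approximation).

Forward path: (31.2 + 1.6s)·3.8/(s(s+6.7)). The closed-loop characteristic equation is s² + (6.7 + 3.8·1.6)s + 3.8·31.2 = 0.
That is s² + 12.78s + 118.6 = 0, so ω_n = 10.89 rad/s and ζ = 12.78/(2·10.89) = 0.5869.
%OS = 100·exp(−πζ/√(1−ζ²)) = 10.3%.

10.3%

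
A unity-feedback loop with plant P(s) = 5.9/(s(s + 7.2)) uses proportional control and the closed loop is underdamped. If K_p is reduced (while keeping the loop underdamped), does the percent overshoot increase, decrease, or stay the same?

ζ = 7.2/(2√(5.9K_p)) rises as K_p falls; higher damping means less overshoot.

decrease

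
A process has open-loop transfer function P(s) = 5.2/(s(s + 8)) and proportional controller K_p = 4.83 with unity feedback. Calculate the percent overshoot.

Closed-loop characteristic equation: s² + 8s + 25.12 = 0, so ω_n = 5.012 rad/s and ζ = 8/(2·5.012) = 0.7982.
%OS = 100·exp(−πζ/√(1−ζ²)) = 100·exp(−π·0.7982/√0.363) = 1.56%.

1.56%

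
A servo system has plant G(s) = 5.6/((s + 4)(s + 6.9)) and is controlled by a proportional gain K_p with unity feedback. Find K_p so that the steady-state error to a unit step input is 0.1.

K_p = 44.4

Steady-state error for a unit step on this type-0 loop is 1/(1 + K_p·G(0)).
G(0) = 0.2029. Require 1/(1 + K_p·0.2029) = 0.1, so 1 + 0.2029·K_p = 10.
K_p = (10 − 1)/0.2029 = 44.4.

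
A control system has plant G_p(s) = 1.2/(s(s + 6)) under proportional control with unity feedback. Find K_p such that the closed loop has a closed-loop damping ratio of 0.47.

Closed-loop characteristic equation: s² + 6s + K_p·1.2 = 0.
So ω_n = √(1.2K_p) and 2ζω_n = 6, giving ζ = 6/(2√(1.2K_p)).
Setting ζ = 0.47: √(1.2K_p) = 6/(2·0.47) = 6.383, so K_p = 40.74/1.2 = 34.

K_p = 34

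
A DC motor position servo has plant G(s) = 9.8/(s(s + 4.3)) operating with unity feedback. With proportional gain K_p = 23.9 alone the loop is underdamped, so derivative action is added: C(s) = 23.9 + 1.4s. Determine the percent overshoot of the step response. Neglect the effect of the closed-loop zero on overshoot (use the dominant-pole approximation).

Forward path: (23.9 + 1.4s)·9.8/(s(s+4.3)). The closed-loop characteristic equation is s² + (4.3 + 9.8·1.4)s + 9.8·23.9 = 0.
That is s² + 18.02s + 234.2 = 0, so ω_n = 15.3 rad/s and ζ = 18.02/(2·15.3) = 0.5887.
%OS = 100·exp(−πζ/√(1−ζ²)) = 10.1%.

10.1%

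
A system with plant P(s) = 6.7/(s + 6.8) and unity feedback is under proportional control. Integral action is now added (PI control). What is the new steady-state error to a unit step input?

0

Adding integral action puts a pole at s = 0 in the forward path, raising the system type to 1; a type-1 loop has zero steady-state error to a step.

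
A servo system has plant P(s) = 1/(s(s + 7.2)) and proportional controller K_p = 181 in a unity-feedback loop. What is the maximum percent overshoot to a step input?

From 1 + K_pP(s) = 0: s² + 7.2s + 181 = 0 ⇒ ω_n = 13.45, ζ = 0.2676.
%OS = 100·exp(−πζ/√(1−ζ²)) = 100·exp(−π·0.2676/√0.9284) = 41.8%.

41.8%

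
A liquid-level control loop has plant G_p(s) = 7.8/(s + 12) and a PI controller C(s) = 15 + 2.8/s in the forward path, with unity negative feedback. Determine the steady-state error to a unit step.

0

The open loop C(s)G_p(s) has a pole at the origin (type 1), so the static position error constant is infinite and e_ss = 1/(1+∞) = 0.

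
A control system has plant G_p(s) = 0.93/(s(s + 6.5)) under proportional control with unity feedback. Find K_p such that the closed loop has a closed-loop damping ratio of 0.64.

Closed-loop characteristic equation: s² + 6.5s + K_p·0.93 = 0.
So ω_n = √(0.93K_p) and 2ζω_n = 6.5, giving ζ = 6.5/(2√(0.93K_p)).
Setting ζ = 0.64: √(0.93K_p) = 6.5/(2·0.64) = 5.078, so K_p = 25.79/0.93 = 27.7.

K_p = 27.7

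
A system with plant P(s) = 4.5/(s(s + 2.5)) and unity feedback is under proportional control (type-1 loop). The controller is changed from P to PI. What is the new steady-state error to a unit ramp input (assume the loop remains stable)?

0

The integrator raises the loop to type 2, so K_v → ∞ and e_ss to a ramp is zero.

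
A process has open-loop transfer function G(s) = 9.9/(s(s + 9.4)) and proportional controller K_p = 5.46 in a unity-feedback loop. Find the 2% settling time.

Closed-loop characteristic equation: s² + 9.4s + 54.05 = 0, so ω_n = 7.352 rad/s and ζ = 9.4/(2·7.352) = 0.6393.
2% settling time T_s ≈ 4/(ζω_n) = 4/4.7 = 0.851 s.

T_s ≈ 0.851 s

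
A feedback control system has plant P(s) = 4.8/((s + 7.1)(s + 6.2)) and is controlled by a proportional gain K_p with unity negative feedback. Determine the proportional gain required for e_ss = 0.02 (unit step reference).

K_p = 449

For a type-0 loop with proportional control, e_ss = 1/(1 + K_p·P(0)).
P(0) = 0.109. Require 1/(1 + K_p·0.109) = 0.02, so 1 + 0.109·K_p = 50.
K_p = (50 − 1)/0.109 = 449.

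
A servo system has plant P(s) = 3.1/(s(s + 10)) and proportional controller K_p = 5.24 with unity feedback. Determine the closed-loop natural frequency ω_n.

ω_n = 4.03 rad/s

With unity feedback the closed-loop characteristic equation is s² + 10s + 5.24·3.1 = s² + 10s + 16.24 = 0.
Matching s² + 2ζω_n s + ω_n²: ω_n = √16.24 = 4.03 rad/s and 2ζω_n = 10, so ζ = 10/(2·4.03) = 1.24.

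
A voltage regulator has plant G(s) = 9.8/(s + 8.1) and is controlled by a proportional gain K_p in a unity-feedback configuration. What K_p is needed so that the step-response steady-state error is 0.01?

The loop is type 0, so e_ss(step) = 1/(1 + K_pos) with K_pos = K_p·G(0).
G(0) = 1.21. Require 1/(1 + K_p·1.21) = 0.01, so 1 + 1.21·K_p = 100.
K_p = (100 − 1)/1.21 = 81.8.

K_p = 81.8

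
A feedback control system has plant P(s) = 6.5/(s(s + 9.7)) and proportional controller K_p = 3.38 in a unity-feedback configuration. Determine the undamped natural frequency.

1 + K_p·P(s) = 0 gives s² + 9.7s + 21.97 = 0.
So ω_n² = 21.97 ⇒ ω_n = 4.687 rad/s, and ζ = 9.7/(2ω_n) = 1.03.

ω_n = 4.69 rad/s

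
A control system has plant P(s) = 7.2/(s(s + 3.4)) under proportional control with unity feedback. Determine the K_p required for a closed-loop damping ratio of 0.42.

K_p = 2.28

Closed-loop characteristic equation: s² + 3.4s + K_p·7.2 = 0.
So ω_n = √(7.2K_p) and 2ζω_n = 3.4, giving ζ = 3.4/(2√(7.2K_p)).
Setting ζ = 0.42: √(7.2K_p) = 3.4/(2·0.42) = 4.048, so K_p = 16.38/7.2 = 2.28.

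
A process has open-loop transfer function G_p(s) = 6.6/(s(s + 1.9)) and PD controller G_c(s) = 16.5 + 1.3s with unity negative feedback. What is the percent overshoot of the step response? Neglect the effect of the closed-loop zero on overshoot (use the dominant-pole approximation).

Forward path: (16.5 + 1.3s)·6.6/(s(s+1.9)). The closed-loop characteristic equation is s² + (1.9 + 6.6·1.3)s + 6.6·16.5 = 0.
That is s² + 10.48s + 108.9 = 0, so ω_n = 10.44 rad/s and ζ = 10.48/(2·10.44) = 0.5021.
%OS = 100·exp(−πζ/√(1−ζ²)) = 16.1%.

16.1%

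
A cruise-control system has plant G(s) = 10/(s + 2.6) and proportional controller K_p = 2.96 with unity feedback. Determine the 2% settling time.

T_s ≈ 0.124 s

Closed-loop transfer function: T(s) = K_p·G(s)/(1 + K_p·G(s)) = 29.6/(s + 2.6 + 29.6) = 29.6/(s + 32.2).
Time constant τ = 1/32.2 = 0.03106 s, so the 2% settling time is about 4τ = 0.124 s.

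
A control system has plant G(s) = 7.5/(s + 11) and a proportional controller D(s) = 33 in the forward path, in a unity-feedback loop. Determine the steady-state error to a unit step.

The loop is type 0. Static position error constant K_pos = D(0)·G(0) = 33·0.6818 = 22.5.
Steady-state error to a unit step: e_ss = 1/(1+K_pos) = 1/23.5 = 0.0426.

0.0426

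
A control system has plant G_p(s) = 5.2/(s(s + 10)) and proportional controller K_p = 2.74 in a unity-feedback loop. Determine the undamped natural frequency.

ω_n = 3.77 rad/s

With unity feedback the closed-loop characteristic equation is s² + 10s + 2.74·5.2 = s² + 10s + 14.25 = 0.
Matching s² + 2ζω_n s + ω_n²: ω_n = √14.25 = 3.775 rad/s and 2ζω_n = 10, so ζ = 10/(2·3.775) = 1.32.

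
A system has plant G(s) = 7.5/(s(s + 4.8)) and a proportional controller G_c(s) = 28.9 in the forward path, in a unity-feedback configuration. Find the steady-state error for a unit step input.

0

The open loop G_c(s)G(s) has a pole at the origin (type 1), so the static position error constant is infinite and e_ss = 1/(1+∞) = 0.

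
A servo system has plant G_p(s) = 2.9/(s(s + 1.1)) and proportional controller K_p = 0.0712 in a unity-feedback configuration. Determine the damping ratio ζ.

ζ = 1.21

The closed-loop denominator is s(s+1.1) + 0.0712·2.9 = s² + 1.1s + 0.2065.
Matching s² + 2ζω_n s + ω_n²: ω_n = √0.2065 = 0.4544 rad/s and 2ζω_n = 1.1, so ζ = 1.1/(2·0.4544) = 1.21.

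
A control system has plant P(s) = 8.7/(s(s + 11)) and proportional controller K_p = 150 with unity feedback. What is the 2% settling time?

T_s ≈ 0.727 s

The closed-loop denominator s² + 11s + 1305 gives ω_n = √1305 = 36.12 and ζ = 11/(2ω_n) = 0.1523.
2% settling time T_s ≈ 4/(ζω_n) = 4/5.5 = 0.727 s.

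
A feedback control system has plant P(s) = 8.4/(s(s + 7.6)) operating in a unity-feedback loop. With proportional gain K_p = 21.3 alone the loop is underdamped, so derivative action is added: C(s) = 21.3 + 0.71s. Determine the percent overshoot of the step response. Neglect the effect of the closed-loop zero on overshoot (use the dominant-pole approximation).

Forward path: (21.3 + 0.71s)·8.4/(s(s+7.6)). The closed-loop characteristic equation is s² + (7.6 + 8.4·0.71)s + 8.4·21.3 = 0.
That is s² + 13.56s + 178.9 = 0, so ω_n = 13.38 rad/s and ζ = 13.56/(2·13.38) = 0.507.
%OS = 100·exp(−πζ/√(1−ζ²)) = 15.8%.

15.8%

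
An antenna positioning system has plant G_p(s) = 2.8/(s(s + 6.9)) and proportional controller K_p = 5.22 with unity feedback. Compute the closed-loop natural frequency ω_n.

ω_n = 3.82 rad/s

The closed-loop denominator is s(s+6.9) + 5.22·2.8 = s² + 6.9s + 14.62.
So ω_n² = 14.62 ⇒ ω_n = 3.823 rad/s, and ζ = 6.9/(2ω_n) = 0.902.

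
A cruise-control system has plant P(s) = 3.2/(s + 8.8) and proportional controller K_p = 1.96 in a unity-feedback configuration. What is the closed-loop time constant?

Closed-loop transfer function: T(s) = K_p·P(s)/(1 + K_p·P(s)) = 6.272/(s + 8.8 + 6.272) = 6.272/(s + 15.07).
Time constant τ = 1/15.07 = 0.0663 s.

τ = 0.0663 s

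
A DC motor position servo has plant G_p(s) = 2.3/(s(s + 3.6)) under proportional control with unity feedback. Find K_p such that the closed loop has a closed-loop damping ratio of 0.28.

Closed-loop characteristic equation: s² + 3.6s + K_p·2.3 = 0.
So ω_n = √(2.3K_p) and 2ζω_n = 3.6, giving ζ = 3.6/(2√(2.3K_p)).
Setting ζ = 0.28: √(2.3K_p) = 3.6/(2·0.28) = 6.429, so K_p = 41.33/2.3 = 18.

K_p = 18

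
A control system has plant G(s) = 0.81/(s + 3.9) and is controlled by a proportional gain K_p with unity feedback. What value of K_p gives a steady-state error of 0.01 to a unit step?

K_p = 477

The loop is type 0, so e_ss(step) = 1/(1 + K_pos) with K_pos = K_p·G(0).
G(0) = 0.2077. Require 1/(1 + K_p·0.2077) = 0.01, so 1 + 0.2077·K_p = 100.
K_p = (100 − 1)/0.2077 = 477.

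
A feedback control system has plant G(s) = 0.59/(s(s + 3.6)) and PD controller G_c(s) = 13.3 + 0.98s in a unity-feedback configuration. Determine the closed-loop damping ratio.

ζ = 0.746

Forward path: (13.3 + 0.98s)·0.59/(s(s+3.6)). The closed-loop characteristic equation is s² + (3.6 + 0.59·0.98)s + 0.59·13.3 = 0.
That is s² + 4.178s + 7.847 = 0, so ω_n = 2.801 rad/s and ζ = 4.178/(2·2.801) = 0.7458.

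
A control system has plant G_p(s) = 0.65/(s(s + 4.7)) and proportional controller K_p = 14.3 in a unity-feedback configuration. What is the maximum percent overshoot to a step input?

2.23%

Closed-loop characteristic equation: s² + 4.7s + 9.295 = 0, so ω_n = 3.049 rad/s and ζ = 4.7/(2·3.049) = 0.7708.
%OS = 100·exp(−πζ/√(1−ζ²)) = 100·exp(−π·0.7708/√0.4059) = 2.23%.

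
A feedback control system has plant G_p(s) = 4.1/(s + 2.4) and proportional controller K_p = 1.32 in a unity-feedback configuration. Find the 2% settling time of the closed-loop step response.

T_s ≈ 0.512 s

Closed-loop transfer function: T(s) = K_p·G_p(s)/(1 + K_p·G_p(s)) = 5.412/(s + 2.4 + 5.412) = 5.412/(s + 7.812).
Time constant τ = 1/7.812 = 0.128 s, so the 2% settling time is about 4τ = 0.512 s.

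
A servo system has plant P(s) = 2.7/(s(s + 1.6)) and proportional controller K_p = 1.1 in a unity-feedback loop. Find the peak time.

From 1 + K_pP(s) = 0: s² + 1.6s + 2.97 = 0 ⇒ ω_n = 1.723, ζ = 0.4642.
Damped frequency ω_d = ω_n√(1−ζ²) = 1.526 rad/s, so peak time T_p = π/ω_d = 2.06 s.

T_p = 2.06 s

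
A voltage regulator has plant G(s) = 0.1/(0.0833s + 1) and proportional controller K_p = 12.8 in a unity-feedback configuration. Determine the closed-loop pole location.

s = -27.37

Closed loop: T(s) = K_p·G/(1+K_p·G) = 1.28/(0.0833s + 1 + 1.28), with pole at s = −(1 + 1.28)/0.0833 = −27.37.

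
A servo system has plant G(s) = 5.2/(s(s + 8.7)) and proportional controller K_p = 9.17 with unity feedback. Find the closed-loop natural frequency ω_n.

ω_n = 6.91 rad/s

1 + K_p·G(s) = 0 gives s² + 8.7s + 47.68 = 0.
Matching s² + 2ζω_n s + ω_n²: ω_n = √47.68 = 6.905 rad/s and 2ζω_n = 8.7, so ζ = 8.7/(2·6.905) = 0.63.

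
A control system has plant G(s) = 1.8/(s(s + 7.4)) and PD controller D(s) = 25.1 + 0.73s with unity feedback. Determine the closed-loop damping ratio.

ζ = 0.648

Forward path: (25.1 + 0.73s)·1.8/(s(s+7.4)). The closed-loop characteristic equation is s² + (7.4 + 1.8·0.73)s + 1.8·25.1 = 0.
That is s² + 8.714s + 45.18 = 0, so ω_n = 6.722 rad/s and ζ = 8.714/(2·6.722) = 0.6482.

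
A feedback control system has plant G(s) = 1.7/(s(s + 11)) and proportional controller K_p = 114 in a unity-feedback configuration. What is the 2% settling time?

T_s ≈ 0.727 s

The closed-loop denominator s² + 11s + 193.8 gives ω_n = √193.8 = 13.92 and ζ = 11/(2ω_n) = 0.3951.
2% settling time T_s ≈ 4/(ζω_n) = 4/5.5 = 0.727 s.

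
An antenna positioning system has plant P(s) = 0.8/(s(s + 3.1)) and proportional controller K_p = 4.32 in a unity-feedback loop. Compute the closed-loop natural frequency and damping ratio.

With unity feedback the closed-loop characteristic equation is s² + 3.1s + 4.32·0.8 = s² + 3.1s + 3.456 = 0.
So ω_n² = 3.456 ⇒ ω_n = 1.859 rad/s, and ζ = 3.1/(2ω_n) = 0.834.

ω_n = 1.86 rad/s, ζ = 0.834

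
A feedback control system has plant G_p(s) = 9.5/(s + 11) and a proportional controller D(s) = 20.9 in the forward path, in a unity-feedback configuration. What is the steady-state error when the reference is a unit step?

The loop is type 0. Static position error constant K_pos = D(0)·G_p(0) = 20.9·0.8636 = 18.05.
Steady-state error to a unit step: e_ss = 1/(1+K_pos) = 1/19.05 = 0.0525.

0.0525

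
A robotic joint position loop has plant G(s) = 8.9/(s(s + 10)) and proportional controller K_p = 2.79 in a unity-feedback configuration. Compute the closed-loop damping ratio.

ζ = 1

With unity feedback the closed-loop characteristic equation is s² + 10s + 2.79·8.9 = s² + 10s + 24.83 = 0.
So ω_n² = 24.83 ⇒ ω_n = 4.983 rad/s, and ζ = 10/(2ω_n) = 1.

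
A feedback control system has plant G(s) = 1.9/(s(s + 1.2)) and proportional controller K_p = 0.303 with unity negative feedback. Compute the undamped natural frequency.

ω_n = 0.759 rad/s

1 + K_p·G(s) = 0 gives s² + 1.2s + 0.5757 = 0.
Matching s² + 2ζω_n s + ω_n²: ω_n = √0.5757 = 0.7587 rad/s and 2ζω_n = 1.2, so ζ = 1.2/(2·0.7587) = 0.791.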